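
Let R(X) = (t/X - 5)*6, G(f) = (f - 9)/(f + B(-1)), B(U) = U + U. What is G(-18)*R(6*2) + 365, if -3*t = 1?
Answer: 12971/40 ≈ 324.27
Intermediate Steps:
t = -⅓ (t = -⅓*1 = -⅓ ≈ -0.33333)
B(U) = 2*U
G(f) = (-9 + f)/(-2 + f) (G(f) = (f - 9)/(f + 2*(-1)) = (-9 + f)/(f - 2) = (-9 + f)/(-2 + f))
R(X) = -30 - 2/X (R(X) = (-1/(3*X) - 5)*6 = (-5 - 1/(3*X))*6 = -30 - 2/X)
G(-18)*R(6*2) + 365 = ((-9 - 18)/(-2 - 18))*(-30 - 2/(6*2)) + 365 = (-27/(-20))*(-30 - 2/12) + 365 = (-1/20*(-27))*(-30 - 2*1/12) + 365 = 27*(-30 - ⅙)/20 + 365 = (27/20)*(-181/6) + 365 = -1629/40 + 365 = 12971/40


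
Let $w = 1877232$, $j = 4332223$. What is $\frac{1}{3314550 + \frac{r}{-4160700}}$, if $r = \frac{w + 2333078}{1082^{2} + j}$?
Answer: $\frac{2289611158290}{7589030664709698469} \approx 3.017 \cdot 10^{-7}$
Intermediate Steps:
$r = \frac{4210310}{5502947}$ ($r = \frac{1877232 + 2333078}{1082^{2} + 4332223} = \frac{4210310}{1170724 + 4332223} = \frac{4210310}{5502947} \approx 0.7651$)
$\frac{1}{3314550 + \frac{r}{-4160700}} = \frac{1}{3314550 + \frac{4210310}{5502947 \left(-4160700\right)}} = \frac{1}{3314550 + \frac{4210310}{5502947} \left(- \frac{1}{4160700}\right)} = \frac{1}{3314550 - \frac{421031}{2289611158290}} = \frac{1}{\frac{7589030664709698469}{2289611158290}} = \frac{2289611158290}{7589030664709698469}$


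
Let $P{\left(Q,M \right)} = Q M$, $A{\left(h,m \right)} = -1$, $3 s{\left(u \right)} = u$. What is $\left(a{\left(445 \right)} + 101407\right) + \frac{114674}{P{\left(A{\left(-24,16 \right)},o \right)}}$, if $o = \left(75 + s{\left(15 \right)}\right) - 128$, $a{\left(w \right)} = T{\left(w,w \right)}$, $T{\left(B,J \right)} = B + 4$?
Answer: $\frac{2501881}{24} \approx 1.0425 \cdot 10^{5}$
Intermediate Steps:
$s{\left(u \right)} = \frac{u}{3}$
$T{\left(B,J \right)} = 4 + B$
$a{\left(w \right)} = 4 + w$
$o = -48$ ($o = \left(75 + \frac{1}{3} \cdot 15\right) - 128 = \left(75 + 5\right) - 128 = 80 - 128 = -48$)
$P{\left(Q,M \right)} = M Q$
$\left(a{\left(445 \right)} + 101407\right) + \frac{114674}{P{\left(A{\left(-24,16 \right)},o \right)}} = \left(\left(4 + 445\right) + 101407\right) + \frac{114674}{\left(-48\right) \left(-1\right)} = \left(449 + 101407\right) + \frac{114674}{48} = 101856 + 114674 \cdot \frac{1}{48} = 101856 + \frac{57337}{24} = \frac{2501881}{24}$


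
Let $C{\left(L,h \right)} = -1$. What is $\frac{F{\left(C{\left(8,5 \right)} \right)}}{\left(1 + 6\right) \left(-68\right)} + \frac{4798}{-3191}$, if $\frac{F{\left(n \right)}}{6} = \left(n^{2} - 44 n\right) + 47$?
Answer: $- \frac{1011320}{379729} \approx -2.6633$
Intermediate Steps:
$F{\left(n \right)} = 282 - 264 n + 6 n^{2}$ ($F{\left(n \right)} = 6 \left(\left(n^{2} - 44 n\right) + 47\right) = 6 \left(47 + n^{2} - 44 n\right) = 282 - 264 n + 6 n^{2}$)
$\frac{F{\left(C{\left(8,5 \right)} \right)}}{\left(1 + 6\right) \left(-68\right)} + \frac{4798}{-3191} = \frac{282 - -264 + 6 \left(-1\right)^{2}}{\left(1 + 6\right) \left(-68\right)} + \frac{4798}{-3191} = \frac{282 + 264 + 6 \cdot 1}{7 \left(-68\right)} + 4798 \left(- \frac{1}{3191}\right) = \frac{282 + 264 + 6}{-476} - \frac{4798}{3191} = 552 \left(- \frac{1}{476}\right) - \frac{4798}{3191} = - \frac{138}{119} - \frac{4798}{3191} = - \frac{1011320}{379729}$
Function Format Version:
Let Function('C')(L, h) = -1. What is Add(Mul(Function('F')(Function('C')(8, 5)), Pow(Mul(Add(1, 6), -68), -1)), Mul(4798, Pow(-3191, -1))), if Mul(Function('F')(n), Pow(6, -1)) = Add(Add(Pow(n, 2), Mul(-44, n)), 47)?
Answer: Rational(-1011320, 379729) ≈ -2.6633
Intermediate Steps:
Function('F')(n) = Add(282, Mul(-264, n), Mul(6, Pow(n, 2))) (Function('F')(n) = Mul(6, Add(Add(Pow(n, 2), Mul(-44, n)), 47)) = Mul(6, Add(47, Pow(n, 2), Mul(-44, n))) = Add(282, Mul(-264, n), Mul(6, Pow(n, 2))))
Add(Mul(Function('F')(Function('C')(8, 5)), Pow(Mul(Add(1, 6), -68), -1)), Mul(4798, Pow(-3191, -1))) = Add(Mul(Add(282, Mul(-264, -1), Mul(6, Pow(-1, 2))), Pow(Mul(Add(1, 6), -68), -1)), Mul(4798, Pow(-3191, -1))) = Add(Mul(Add(282, 264, Mul(6, 1)), Pow(Mul(7, -68), -1)), Mul(4798, Rational(-1, 3191))) = Add(Mul(Add(282, 264, 6), Pow(-476, -1)), Rational(-4798, 3191)) = Add(Mul(552, Rational(-1, 476)), Rational(-4798, 3191)) = Add(Rational(-138, 119), Rational(-4798, 3191)) = Rational(-1011320, 379729)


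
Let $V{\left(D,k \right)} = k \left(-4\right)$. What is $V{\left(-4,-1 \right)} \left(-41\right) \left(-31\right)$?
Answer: $5084$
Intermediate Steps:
$V{\left(D,k \right)} = - 4 k$
$V{\left(-4,-1 \right)} \left(-41\right) \left(-31\right) = \left(-4\right) \left(-1\right) \left(-41\right) \left(-31\right) = 4 \left(-41\right) \left(-31\right) = \left(-164\right) \left(-31\right) = 5084$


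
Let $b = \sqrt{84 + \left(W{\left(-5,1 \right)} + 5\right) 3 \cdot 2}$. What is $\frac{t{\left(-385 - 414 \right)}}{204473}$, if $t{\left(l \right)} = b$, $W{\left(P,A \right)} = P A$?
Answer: $\frac{2 \sqrt{21}}{204473} \approx 4.4823 \cdot 10^{-5}$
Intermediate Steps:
$W{\left(P,A \right)} = A P$
$b = 2 \sqrt{21}$ ($b = \sqrt{84 + \left(1 \left(-5\right) + 5\right) 3 \cdot 2} = \sqrt{84 + \left(-5 + 5\right) 6} = \sqrt{84 + 0 \cdot 6} = \sqrt{84 + 0} = \sqrt{84} = 2 \sqrt{21} \approx 9.1651$)
$t{\left(l \right)} = 2 \sqrt{21}$
$\frac{t{\left(-385 - 414 \right)}}{204473} = \frac{2 \sqrt{21}}{204473}$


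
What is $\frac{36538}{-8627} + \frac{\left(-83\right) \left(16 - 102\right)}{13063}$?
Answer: $- \frac{415716368}{112694501} \approx -3.6889$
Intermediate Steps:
$\frac{36538}{-8627} + \frac{\left(-83\right) \left(16 - 102\right)}{13063} = 36538 \left(- \frac{1}{8627}\right) + \left(-83\right) \left(-86\right) \frac{1}{13063} = - \frac{36538}{8627} + 7138 \cdot \frac{1}{13063} = - \frac{36538}{8627} + \frac{7138}{13063} = - \frac{415716368}{112694501}$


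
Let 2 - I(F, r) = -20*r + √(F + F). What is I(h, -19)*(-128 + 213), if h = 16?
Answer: -32130 - 340*√2 ≈ -32611.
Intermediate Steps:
I(F, r) = 2 + 20*r - √2*√F (I(F, r) = 2 - (-20*r + √(F + F)) = 2 - (-20*r + √(2*F)) = 2 - (-20*r + √2*√F) = 2 + (20*r - √2*√F) = 2 + 20*r - √2*√F)
I(h, -19)*(-128 + 213) = (2 + 20*(-19) - √2*√16)*(-128 + 213) = (2 - 380 - 1*√2*4)*85 = (2 - 380 - 4*√2)*85 = (-378 - 4*√2)*85 = -32130 - 340*√2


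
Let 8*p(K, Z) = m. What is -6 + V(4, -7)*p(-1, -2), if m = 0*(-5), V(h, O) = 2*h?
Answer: -6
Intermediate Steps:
m = 0
p(K, Z) = 0 (p(K, Z) = (⅛)*0 = 0)
-6 + V(4, -7)*p(-1, -2) = -6 + (2*4)*0 = -6 + 8*0 = -6 + 0 = -6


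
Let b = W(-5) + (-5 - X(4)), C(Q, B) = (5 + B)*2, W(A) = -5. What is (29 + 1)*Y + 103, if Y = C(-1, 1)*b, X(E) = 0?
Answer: -3497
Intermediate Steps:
C(Q, B) = 10 + 2*B
b = -10 (b = -5 + (-5 - 1*0) = -5 + (-5 + 0) = -5 - 5 = -10)
Y = -120 (Y = (10 + 2*1)*(-10) = (10 + 2)*(-10) = 12*(-10) = -120)
(29 + 1)*Y + 103 = (29 + 1)*(-120) + 103 = 30*(-120) + 103 = -3600 + 103 = -3497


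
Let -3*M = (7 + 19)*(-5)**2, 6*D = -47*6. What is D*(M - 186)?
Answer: 56776/3 ≈ 18925.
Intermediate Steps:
D = -47 (D = (-47*6)/6 = (1/6)*(-282) = -47)
M = -650/3 (M = -(7 + 19)*(-5)**2/3 = -26*25/3 = -1/3*650 = -650/3 ≈ -216.67)
D*(M - 186) = -47*(-650/3 - 186) = -47*(-1208/3) = 56776/3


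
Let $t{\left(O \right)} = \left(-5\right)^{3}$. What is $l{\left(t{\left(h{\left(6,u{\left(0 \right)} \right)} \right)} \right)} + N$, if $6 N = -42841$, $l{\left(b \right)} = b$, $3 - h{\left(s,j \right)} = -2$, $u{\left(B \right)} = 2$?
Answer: $- \frac{43591}{6} \approx -7265.2$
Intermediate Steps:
$h{\left(s,j \right)} = 5$ ($h{\left(s,j \right)} = 3 - -2 = 3 + 2 = 5$)
$t{\left(O \right)} = -125$
$N = - \frac{42841}{6}$ ($N = \frac{1}{6} \left(-42841\right) = - \frac{42841}{6} \approx -7140.2$)
$l{\left(t{\left(h{\left(6,u{\left(0 \right)} \right)} \right)} \right)} + N = -125 - \frac{42841}{6} = - \frac{43591}{6}$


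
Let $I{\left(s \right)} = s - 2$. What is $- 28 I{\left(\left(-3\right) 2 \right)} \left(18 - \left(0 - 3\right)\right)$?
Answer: $4704$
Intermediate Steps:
$I{\left(s \right)} = -2 + s$ ($I{\left(s \right)} = s - 2 = -2 + s$)
$- 28 I{\left(\left(-3\right) 2 \right)} \left(18 - \left(0 - 3\right)\right) = - 28 \left(-2 - 6\right) \left(18 - \left(0 - 3\right)\right) = \left(-28\right) \left(-8\right) \left(18 - -3\right) = 224 \left(18 + 3\right) = 224 \cdot 21 = 4704$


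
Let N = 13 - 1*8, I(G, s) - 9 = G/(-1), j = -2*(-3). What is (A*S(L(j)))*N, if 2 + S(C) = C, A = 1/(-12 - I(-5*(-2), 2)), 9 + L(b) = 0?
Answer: 5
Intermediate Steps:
j = 6
L(b) = -9 (L(b) = -9 + 0 = -9)
I(G, s) = 9 - G (I(G, s) = 9 + G/(-1) = 9 + G*(-1) = 9 - G)
A = -1/11 (A = 1/(-12 - (9 - (-5)*(-2))) = 1/(-12 - (9 - 1*10)) = 1/(-12 - (9 - 10)) = 1/(-12 - 1*(-1)) = 1/(-12 + 1) = 1/(-11) = -1/11 ≈ -0.090909)
N = 5 (N = 13 - 8 = 5)
S(C) = -2 + C
(A*S(L(j)))*N = -(-2 - 9)/11*5 = -1/11*(-11)*5 = 1*5 = 5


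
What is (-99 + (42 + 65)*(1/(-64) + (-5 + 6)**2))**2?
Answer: 164025/4096 ≈ 40.045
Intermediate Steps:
(-99 + (42 + 65)*(1/(-64) + (-5 + 6)**2))**2 = (-99 + 107*(-1/64 + 1**2))**2 = (-99 + 107*(-1/64 + 1))**2 = (-99 + 107*(63/64))**2 = (-99 + 6741/64)**2 = (405/64)**2 = 164025/4096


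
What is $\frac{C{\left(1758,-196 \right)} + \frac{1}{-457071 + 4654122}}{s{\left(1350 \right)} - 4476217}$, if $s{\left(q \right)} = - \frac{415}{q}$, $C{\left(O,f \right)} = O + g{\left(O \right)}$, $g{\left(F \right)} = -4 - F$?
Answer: $\frac{503646090}{563607369788147} \approx 8.9361 \cdot 10^{-7}$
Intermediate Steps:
$C{\left(O,f \right)} = -4$ ($C{\left(O,f \right)} = O - \left(4 + O\right) = -4$)
$\frac{C{\left(1758,-196 \right)} + \frac{1}{-457071 + 4654122}}{s{\left(1350 \right)} - 4476217} = \frac{-4 + \frac{1}{-457071 + 4654122}}{- \frac{415}{1350} - 4476217} = \frac{-4 + \frac{1}{4197051}}{\left(-415\right) \frac{1}{1350} - 4476217} = \frac{-4 + \frac{1}{4197051}}{- \frac{83}{270} - 4476217} = - \frac{16788203}{4197051 \left(- \frac{1208578673}{270}\right)} = \left(- \frac{16788203}{4197051}\right) \left(- \frac{270}{1208578673}\right) = \frac{503646090}{563607369788147}$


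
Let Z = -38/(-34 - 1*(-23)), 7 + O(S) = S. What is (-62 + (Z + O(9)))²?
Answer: 386884/121 ≈ 3197.4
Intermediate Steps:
O(S) = -7 + S
Z = 38/11 (Z = -38/(-34 + 23) = -38/(-11) = -38*(-1/11) = 38/11 ≈ 3.4545)
(-62 + (Z + O(9)))² = (-62 + (38/11 + (-7 + 9)))² = (-62 + (38/11 + 2))² = (-62 + 60/11)² = (-622/11)² = 386884/121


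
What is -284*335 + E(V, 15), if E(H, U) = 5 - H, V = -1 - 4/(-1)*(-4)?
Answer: -95118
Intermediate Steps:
V = -17 (V = -1 - 4*(-1)*(-4) = -1 + 4*(-4) = -1 - 16 = -17)
-284*335 + E(V, 15) = -284*335 + (5 - 1*(-17)) = -95140 + (5 + 17) = -95140 + 22 = -95118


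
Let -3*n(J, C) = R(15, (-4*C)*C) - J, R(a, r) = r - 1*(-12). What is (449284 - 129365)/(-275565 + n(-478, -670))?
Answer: 319919/322805 ≈ 0.99106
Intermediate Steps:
R(a, r) = 12 + r (R(a, r) = r + 12 = 12 + r)
n(J, C) = -4 + J/3 + 4*C²/3 (n(J, C) = -((12 + (-4*C)*C) - J)/3 = -((12 - 4*C²) - J)/3 = -(12 - J - 4*C²)/3 = -4 + J/3 + 4*C²/3)
(449284 - 129365)/(-275565 + n(-478, -670)) = (449284 - 129365)/(-275565 + (-4 + (⅓)*(-478) + (4/3)*(-670)²)) = 319919/(-275565 + (-4 - 478/3 + (4/3)*448900)) = 319919/(-275565 + (-4 - 478/3 + 1795600/3)) = 319919/(-275565 + 598370) = 319919/322805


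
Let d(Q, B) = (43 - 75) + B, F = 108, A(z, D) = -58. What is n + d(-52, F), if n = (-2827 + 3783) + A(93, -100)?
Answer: 974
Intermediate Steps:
n = 898 (n = (-2827 + 3783) - 58 = 956 - 58 = 898)
d(Q, B) = -32 + B
n + d(-52, F) = 898 + (-32 + 108) = 898 + 76 = 974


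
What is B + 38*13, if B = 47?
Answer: 541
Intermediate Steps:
B + 38*13 = 47 + 38*13 = 47 + 494 = 541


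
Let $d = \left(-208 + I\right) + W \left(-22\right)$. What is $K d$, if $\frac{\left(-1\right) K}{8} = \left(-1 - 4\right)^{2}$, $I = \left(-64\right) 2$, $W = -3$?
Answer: $54000$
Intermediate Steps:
$I = -128$
$d = -270$ ($d = \left(-208 - 128\right) - -66 = -336 + 66 = -270$)
$K = -200$ ($K = - 8 \left(-1 - 4\right)^{2} = - 8 \left(-5\right)^{2} = \left(-8\right) 25 = -200$)
$K d = \left(-200\right) \left(-270\right) = 54000$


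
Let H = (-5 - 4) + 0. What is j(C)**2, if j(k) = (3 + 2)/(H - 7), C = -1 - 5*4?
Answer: 25/256 ≈ 0.097656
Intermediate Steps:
H = -9 (H = -9 + 0 = -9)
C = -21 (C = -1 - 20 = -21)
j(k) = -5/16 (j(k) = (3 + 2)/(-9 - 7) = 5/(-16) = 5*(-1/16) = -5/16)
j(C)**2 = (-5/16)**2 = 25/256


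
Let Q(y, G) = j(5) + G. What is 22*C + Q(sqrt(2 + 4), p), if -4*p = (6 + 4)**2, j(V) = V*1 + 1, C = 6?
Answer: 113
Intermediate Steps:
j(V) = 1 + V (j(V) = V + 1 = 1 + V)
p = -25 (p = -(6 + 4)**2/4 = -1/4*10**2 = -1/4*100 = -25)
Q(y, G) = 6 + G (Q(y, G) = (1 + 5) + G = 6 + G)
22*C + Q(sqrt(2 + 4), p) = 22*6 + (6 - 25) = 132 - 19 = 113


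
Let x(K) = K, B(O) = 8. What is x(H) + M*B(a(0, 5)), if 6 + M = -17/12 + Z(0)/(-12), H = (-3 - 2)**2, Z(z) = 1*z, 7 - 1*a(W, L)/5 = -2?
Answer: -103/3 ≈ -34.333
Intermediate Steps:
a(W, L) = 45 (a(W, L) = 35 - 5*(-2) = 35 + 10 = 45)
Z(z) = z
H = 25 (H = (-5)**2 = 25)
M = -89/12 (M = -6 + (-17/12 + 0/(-12)) = -6 + (-17*1/12 + 0*(-1/12)) = -6 + (-17/12 + 0) = -6 - 17/12 = -89/12 ≈ -7.4167)
x(H) + M*B(a(0, 5)) = 25 - 89/12*8 = 25 - 178/3 = -103/3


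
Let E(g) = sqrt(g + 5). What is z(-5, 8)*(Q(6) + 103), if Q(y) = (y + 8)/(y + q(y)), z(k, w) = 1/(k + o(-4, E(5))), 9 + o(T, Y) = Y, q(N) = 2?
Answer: -2933/372 - 419*sqrt(10)/744 ≈ -9.6653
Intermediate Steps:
E(g) = sqrt(5 + g)
o(T, Y) = -9 + Y
z(k, w) = 1/(-9 + k + sqrt(10)) (z(k, w) = 1/(k + (-9 + sqrt(5 + 5))) = 1/(k + (-9 + sqrt(10))) = 1/(-9 + k + sqrt(10)))
Q(y) = (8 + y)/(2 + y) (Q(y) = (y + 8)/(y + 2) = (8 + y)/(2 + y))
z(-5, 8)*(Q(6) + 103) = ((8 + 6)/(2 + 6) + 103)/(-9 - 5 + sqrt(10)) = (14/8 + 103)/(-14 + sqrt(10)) = ((1/8)*14 + 103)/(-14 + sqrt(10)) = (7/4 + 103)/(-14 + sqrt(10)) = (419/4)/(-14 + sqrt(10)) = 419/(4*(-14 + sqrt(10)))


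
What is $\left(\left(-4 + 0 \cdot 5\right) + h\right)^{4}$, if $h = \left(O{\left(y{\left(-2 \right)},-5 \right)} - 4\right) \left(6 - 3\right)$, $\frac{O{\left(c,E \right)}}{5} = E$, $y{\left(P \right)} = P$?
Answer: $68574961$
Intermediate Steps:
$O{\left(c,E \right)} = 5 E$
$h = -87$ ($h = \left(5 \left(-5\right) - 4\right) \left(6 - 3\right) = \left(-25 - 4\right) 3 = \left(-29\right) 3 = -87$)
$\left(\left(-4 + 0 \cdot 5\right) + h\right)^{4} = \left(\left(-4 + 0 \cdot 5\right) - 87\right)^{4} = \left(\left(-4 + 0\right) - 87\right)^{4} = \left(-4 - 87\right)^{4} = \left(-91\right)^{4} = 68574961$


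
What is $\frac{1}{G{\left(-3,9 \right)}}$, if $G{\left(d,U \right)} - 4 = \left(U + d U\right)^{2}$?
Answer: $\frac{1}{328} \approx 0.0030488$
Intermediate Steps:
$G{\left(d,U \right)} = 4 + \left(U + U d\right)^{2}$ ($G{\left(d,U \right)} = 4 + \left(U + d U\right)^{2} = 4 + \left(U + U d\right)^{2}$)
$\frac{1}{G{\left(-3,9 \right)}} = \frac{1}{4 + 9^{2} \left(1 - 3\right)^{2}} = \frac{1}{4 + 81 \left(-2\right)^{2}} = \frac{1}{4 + 81 \cdot 4} = \frac{1}{4 + 324} = \frac{1}{328}$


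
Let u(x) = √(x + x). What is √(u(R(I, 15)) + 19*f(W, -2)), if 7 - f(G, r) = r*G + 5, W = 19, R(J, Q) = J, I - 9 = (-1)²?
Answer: √(760 + 2*√5) ≈ 27.649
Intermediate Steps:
I = 10 (I = 9 + (-1)² = 9 + 1 = 10)
f(G, r) = 2 - G*r (f(G, r) = 7 - (r*G + 5) = 7 - (G*r + 5) = 7 - (5 + G*r) = 7 + (-5 - G*r) = 2 - G*r)
u(x) = √2*√x (u(x) = √(2*x) = √2*√x)
√(u(R(I, 15)) + 19*f(W, -2)) = √(√2*√10 + 19*(2 - 1*19*(-2))) = √(2*√5 + 19*(2 + 38)) = √(2*√5 + 19*40) = √(2*√5 + 760) = √(760 + 2*√5)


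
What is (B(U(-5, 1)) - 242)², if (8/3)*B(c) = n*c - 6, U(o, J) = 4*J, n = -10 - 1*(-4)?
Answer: 1026169/16 ≈ 64136.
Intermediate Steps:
n = -6 (n = -10 + 4 = -6)
B(c) = -9/4 - 9*c/4 (B(c) = 3*(-6*c - 6)/8 = 3*(-6 - 6*c)/8 = -9/4 - 9*c/4)
(B(U(-5, 1)) - 242)² = ((-9/4 - 9) - 242)² = (-45/4 - 242)² = (-1013/4)² = 1026169/16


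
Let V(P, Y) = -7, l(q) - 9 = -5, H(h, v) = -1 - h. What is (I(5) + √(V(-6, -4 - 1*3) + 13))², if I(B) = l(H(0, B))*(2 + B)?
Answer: (28 + √6)² ≈ 927.17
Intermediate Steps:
l(q) = 4 (l(q) = 9 - 5 = 4)
I(B) = 8 + 4*B (I(B) = 4*(2 + B) = 8 + 4*B)
(I(5) + √(V(-6, -4 - 1*3) + 13))² = ((8 + 4*5) + √(-7 + 13))² = ((8 + 20) + √6)² = (28 + √6)²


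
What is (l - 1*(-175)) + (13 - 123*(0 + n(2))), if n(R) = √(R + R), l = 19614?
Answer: 19556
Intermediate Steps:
n(R) = √2*√R (n(R) = √(2*R) = √2*√R)
(l - 1*(-175)) + (13 - 123*(0 + n(2))) = (19614 - 1*(-175)) + (13 - 123*(0 + √2*√2)) = (19614 + 175) + (13 - 123*(0 + 2)) = 19789 + (13 - 123*2) = 19789 + (13 - 41*6) = 19789 + (13 - 246) = 19789 - 233 = 19556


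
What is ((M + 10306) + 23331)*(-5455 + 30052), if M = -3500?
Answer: 741279789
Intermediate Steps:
((M + 10306) + 23331)*(-5455 + 30052) = ((-3500 + 10306) + 23331)*(-5455 + 30052) = (6806 + 23331)*24597 = 30137*24597 = 741279789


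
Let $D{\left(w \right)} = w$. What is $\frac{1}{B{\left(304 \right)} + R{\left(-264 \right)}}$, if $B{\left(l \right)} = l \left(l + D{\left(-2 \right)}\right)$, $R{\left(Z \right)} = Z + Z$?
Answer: $\frac{1}{91280} \approx 1.0955 \cdot 10^{-5}$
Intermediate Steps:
$R{\left(Z \right)} = 2 Z$
$B{\left(l \right)} = l \left(-2 + l\right)$ ($B{\left(l \right)} = l \left(l - 2\right) = l \left(-2 + l\right)$)
$\frac{1}{B{\left(304 \right)} + R{\left(-264 \right)}} = \frac{1}{304 \left(-2 + 304\right) + 2 \left(-264\right)} = \frac{1}{304 \cdot 302 - 528} = \frac{1}{91808 - 528} = \frac{1}{91280}$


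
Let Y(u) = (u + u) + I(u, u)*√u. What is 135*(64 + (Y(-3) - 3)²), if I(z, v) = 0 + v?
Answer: 15930 + 7290*I*√3 ≈ 15930.0 + 12627.0*I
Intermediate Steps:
I(z, v) = v
Y(u) = u^(3/2) + 2*u (Y(u) = (u + u) + u*√u = 2*u + u^(3/2) = u^(3/2) + 2*u)
135*(64 + (Y(-3) - 3)²) = 135*(64 + (((-3)^(3/2) + 2*(-3)) - 3)²) = 135*(64 + ((-3*I*√3 - 6) - 3)²) = 135*(64 + ((-6 - 3*I*√3) - 3)²) = 135*(64 + (-9 - 3*I*√3)²) = 8640 + 135*(-9 - 3*I*√3)²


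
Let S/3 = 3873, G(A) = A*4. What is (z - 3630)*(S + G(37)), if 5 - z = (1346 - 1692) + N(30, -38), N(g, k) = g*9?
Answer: -41761083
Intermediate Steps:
G(A) = 4*A
S = 11619 (S = 3*3873 = 11619)
N(g, k) = 9*g
z = 81 (z = 5 - ((1346 - 1692) + 9*30) = 5 - (-346 + 270) = 5 - 1*(-76) = 5 + 76 = 81)
(z - 3630)*(S + G(37)) = (81 - 3630)*(11619 + 4*37) = -3549*(11619 + 148) = -3549*11767 = -41761083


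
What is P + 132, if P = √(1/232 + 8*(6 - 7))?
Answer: 132 + I*√107590/116 ≈ 132.0 + 2.8277*I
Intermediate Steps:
P = I*√107590/116 (P = √(1/232 + 8*(-1)) = √(1/232 - 8) = √(-1855/232) = I*√107590/116 ≈ 2.8277*I)
P + 132 = I*√107590/116 + 132 = 132 + I*√107590/116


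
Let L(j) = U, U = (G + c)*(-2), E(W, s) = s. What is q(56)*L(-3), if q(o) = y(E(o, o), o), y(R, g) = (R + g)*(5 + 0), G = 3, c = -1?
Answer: -2240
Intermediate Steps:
y(R, g) = 5*R + 5*g (y(R, g) = (R + g)*5 = 5*R + 5*g)
q(o) = 10*o (q(o) = 5*o + 5*o = 10*o)
U = -4 (U = (3 - 1)*(-2) = 2*(-2) = -4)
L(j) = -4
q(56)*L(-3) = (10*56)*(-4) = 560*(-4) = -2240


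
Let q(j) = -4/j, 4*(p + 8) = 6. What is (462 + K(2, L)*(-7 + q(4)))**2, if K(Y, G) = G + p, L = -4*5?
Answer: 454276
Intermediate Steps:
p = -13/2 (p = -8 + (1/4)*6 = -8 + 3/2 = -13/2 ≈ -6.5000)
L = -20
K(Y, G) = -13/2 + G (K(Y, G) = G - 13/2 = -13/2 + G)
(462 + K(2, L)*(-7 + q(4)))**2 = (462 + (-13/2 - 20)*(-7 - 4/4))**2 = (462 - 53*(-7 - 4*1/4)/2)**2 = (462 - 53*(-7 - 1)/2)**2 = (462 - 53/2*(-8))**2 = (462 + 212)**2 = 674**2 = 454276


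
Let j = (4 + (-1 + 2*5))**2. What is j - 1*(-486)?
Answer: 655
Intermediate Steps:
j = 169 (j = (4 + (-1 + 10))**2 = (4 + 9)**2 = 13**2 = 169)
j - 1*(-486) = 169 - 1*(-486) = 169 + 486 = 655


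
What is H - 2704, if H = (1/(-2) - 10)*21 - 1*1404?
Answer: -8657/2 ≈ -4328.5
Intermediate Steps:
H = -3249/2 (H = (-1/2 - 10)*21 - 1404 = -21/2*21 - 1404 = -441/2 - 1404 = -3249/2 ≈ -1624.5)
H - 2704 = -3249/2 - 2704 = -8657/2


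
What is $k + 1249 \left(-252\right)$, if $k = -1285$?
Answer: $-316033$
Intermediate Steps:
$k + 1249 \left(-252\right) = -1285 + 1249 \left(-252\right) = -1285 - 314748 = -316033$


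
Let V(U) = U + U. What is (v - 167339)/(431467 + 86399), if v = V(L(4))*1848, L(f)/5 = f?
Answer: -93419/517866 ≈ -0.18039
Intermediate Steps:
L(f) = 5*f
V(U) = 2*U
v = 73920 (v = (2*(5*4))*1848 = (2*20)*1848 = 40*1848 = 73920)
(v - 167339)/(431467 + 86399) = (73920 - 167339)/(431467 + 86399) = -93419/517866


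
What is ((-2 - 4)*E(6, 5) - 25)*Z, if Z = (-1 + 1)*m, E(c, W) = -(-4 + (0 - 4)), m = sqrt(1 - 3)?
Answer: 0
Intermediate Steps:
m = I*sqrt(2) (m = sqrt(-2) = I*sqrt(2) ≈ 1.4142*I)
E(c, W) = 8 (E(c, W) = -(-4 - 4) = -1*(-8) = 8)
Z = 0 (Z = (-1 + 1)*(I*sqrt(2)) = 0*(I*sqrt(2)) = 0)
((-2 - 4)*E(6, 5) - 25)*Z = ((-2 - 4)*8 - 25)*0 = (-6*8 - 25)*0 = (-48 - 25)*0 = -73*0 = 0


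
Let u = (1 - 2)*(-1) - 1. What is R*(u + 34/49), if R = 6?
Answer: 204/49 ≈ 4.1633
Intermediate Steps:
u = 0 (u = -1*(-1) - 1 = 1 - 1 = 0)
R*(u + 34/49) = 6*(0 + 34/49) = 6*(34/49) = 204/49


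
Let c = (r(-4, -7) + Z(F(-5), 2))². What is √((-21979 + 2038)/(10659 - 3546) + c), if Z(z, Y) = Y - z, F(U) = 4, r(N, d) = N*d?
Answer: √3784469279/2371 ≈ 25.946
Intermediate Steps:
c = 676 (c = (-4*(-7) + (2 - 1*4))² = (28 + (2 - 4))² = (28 - 2)² = 26² = 676)
√((-21979 + 2038)/(10659 - 3546) + c) = √((-21979 + 2038)/(10659 - 3546) + 676) = √(-19941/7113 + 676) = √(-19941*1/7113 + 676) = √(-6647/2371 + 676) = √(1596149/2371) = √3784469279/2371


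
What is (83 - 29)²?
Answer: 2916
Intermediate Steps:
(83 - 29)² = 54² = 2916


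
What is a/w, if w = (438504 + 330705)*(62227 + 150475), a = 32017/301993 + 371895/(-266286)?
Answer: -706013659/89504280584545334412 ≈ -7.8880e-12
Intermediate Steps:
a = -34594669291/26805502666 (a = 32017*(1/301993) + 371895*(-1/266286) = 32017/301993 - 123965/88762 = -34594669291/26805502666 ≈ -1.2906)
w = 163612292718 (w = 769209*212702 = 163612292718)
a/w = -34594669291/26805502666/163612292718 = -34594669291/26805502666*1/163612292718 = -706013659/89504280584545334412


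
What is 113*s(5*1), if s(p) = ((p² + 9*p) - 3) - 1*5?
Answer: 7006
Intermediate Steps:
s(p) = -8 + p² + 9*p (s(p) = (-3 + p² + 9*p) - 5 = -8 + p² + 9*p)
113*s(5*1) = 113*(-8 + (5*1)² + 9*(5*1)) = 113*(-8 + 5² + 9*5) = 113*(-8 + 25 + 45) = 113*62 = 7006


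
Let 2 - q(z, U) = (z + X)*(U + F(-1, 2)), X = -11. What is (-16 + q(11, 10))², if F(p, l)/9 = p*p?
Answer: 196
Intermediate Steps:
F(p, l) = 9*p² (F(p, l) = 9*(p*p) = 9*p²)
q(z, U) = 2 - (-11 + z)*(9 + U) (q(z, U) = 2 - (z - 11)*(U + 9*(-1)²) = 2 - (-11 + z)*(U + 9*1) = 2 - (-11 + z)*(U + 9) = 2 - (-11 + z)*(9 + U))
(-16 + q(11, 10))² = (-16 + (101 - 9*11 + 11*10 - 1*10*11))² = (-16 + (101 - 99 + 110 - 110))² = (-16 + 2)² = (-14)² = 196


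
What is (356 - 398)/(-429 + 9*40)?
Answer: 14/23 ≈ 0.60870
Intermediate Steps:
(356 - 398)/(-429 + 9*40) = -42/(-429 + 360) = -42/(-69) = -42*(-1/69) = 14/23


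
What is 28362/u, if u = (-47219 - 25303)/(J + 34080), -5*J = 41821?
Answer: -607792933/60435 ≈ -10057.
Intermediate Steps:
J = -41821/5 (J = -1/5*41821 = -41821/5 ≈ -8364.2)
u = -362610/128579 (u = (-47219 - 25303)/(-41821/5 + 34080) = -72522/128579/5 = -72522*5/128579 = -362610/128579 ≈ -2.8201)
28362/u = 28362/(-362610/128579) = 28362*(-128579/362610) = -607792933/60435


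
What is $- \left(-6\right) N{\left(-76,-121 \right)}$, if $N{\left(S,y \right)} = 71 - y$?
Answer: $1152$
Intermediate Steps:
$- \left(-6\right) N{\left(-76,-121 \right)} = - \left(-6\right) \left(71 - -121\right) = - \left(-6\right) \left(71 + 121\right) = - \left(-6\right) 192 = \left(-1\right) \left(-1152\right) = 1152$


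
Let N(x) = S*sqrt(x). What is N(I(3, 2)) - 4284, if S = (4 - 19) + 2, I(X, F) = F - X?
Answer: -4284 - 13*I ≈ -4284.0 - 13.0*I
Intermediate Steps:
S = -13 (S = -15 + 2 = -13)
N(x) = -13*sqrt(x)
N(I(3, 2)) - 4284 = -13*sqrt(2 - 1*3) - 4284 = -13*sqrt(2 - 3) - 4284 = -13*I - 4284 = -4284 - 13*I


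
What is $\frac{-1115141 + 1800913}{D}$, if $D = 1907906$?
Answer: $\frac{342886}{953953} \approx 0.35944$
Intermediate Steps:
$\frac{-1115141 + 1800913}{D} = \frac{-1115141 + 1800913}{1907906} = 685772 \cdot \frac{1}{1907906} = \frac{342886}{953953}$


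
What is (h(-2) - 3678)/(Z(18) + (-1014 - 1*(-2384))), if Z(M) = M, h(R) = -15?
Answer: -3693/1388 ≈ -2.6607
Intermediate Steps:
(h(-2) - 3678)/(Z(18) + (-1014 - 1*(-2384))) = (-15 - 3678)/(18 + (-1014 - 1*(-2384))) = -3693/(18 + (-1014 + 2384)) = -3693/(18 + 1370) = -3693/1388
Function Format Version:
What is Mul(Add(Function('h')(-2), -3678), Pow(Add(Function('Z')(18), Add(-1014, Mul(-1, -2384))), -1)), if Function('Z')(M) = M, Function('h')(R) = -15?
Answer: Rational(-3693, 1388) ≈ -2.6607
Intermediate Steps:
Mul(Add(Function('h')(-2), -3678), Pow(Add(Function('Z')(18), Add(-1014, Mul(-1, -2384))), -1)) = Mul(Add(-15, -3678), Pow(Add(18, Add(-1014, Mul(-1, -2384))), -1)) = Mul(-3693, Pow(Add(18, Add(-1014, 2384)), -1)) = Mul(-3693, Pow(Add(18, 1370), -1)) = Mul(-3693, Pow(1388, -1)) = Mul(-3693, Rational(1, 1388)) = Rational(-3693, 1388)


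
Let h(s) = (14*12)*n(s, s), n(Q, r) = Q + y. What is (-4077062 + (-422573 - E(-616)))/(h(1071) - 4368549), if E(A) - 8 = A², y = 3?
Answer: 4879099/4188117 ≈ 1.1650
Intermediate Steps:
n(Q, r) = 3 + Q (n(Q, r) = Q + 3 = 3 + Q)
h(s) = 504 + 168*s (h(s) = (14*12)*(3 + s) = 168*(3 + s) = 504 + 168*s)
E(A) = 8 + A²
(-4077062 + (-422573 - E(-616)))/(h(1071) - 4368549) = (-4077062 + (-422573 - (8 + (-616)²)))/((504 + 168*1071) - 4368549) = (-4077062 + (-422573 - (8 + 379456)))/((504 + 179928) - 4368549) = (-4077062 + (-422573 - 1*379464))/(180432 - 4368549) = (-4077062 + (-422573 - 379464))/(-4188117) = (-4077062 - 802037)*(-1/4188117) = -4879099*(-1/4188117) = 4879099/4188117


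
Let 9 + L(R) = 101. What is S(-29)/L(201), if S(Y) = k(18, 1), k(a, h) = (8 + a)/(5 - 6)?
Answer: -13/46 ≈ -0.28261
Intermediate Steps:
L(R) = 92 (L(R) = -9 + 101 = 92)
k(a, h) = -8 - a (k(a, h) = (8 + a)/(-1) = (8 + a)*(-1) = -8 - a)
S(Y) = -26 (S(Y) = -8 - 1*18 = -8 - 18 = -26)
S(-29)/L(201) = -26/92 = -26*1/92 = -13/46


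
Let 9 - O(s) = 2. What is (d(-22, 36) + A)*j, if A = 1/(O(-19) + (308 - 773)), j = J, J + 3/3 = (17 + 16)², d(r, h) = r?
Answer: -5481888/229 ≈ -23938.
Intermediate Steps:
O(s) = 7 (O(s) = 9 - 1*2 = 9 - 2 = 7)
J = 1088 (J = -1 + (17 + 16)² = -1 + 33² = -1 + 1089 = 1088)
j = 1088
A = -1/458 (A = 1/(7 + (308 - 773)) = 1/(7 - 465) = 1/(-458) = -1/458 ≈ -0.0021834)
(d(-22, 36) + A)*j = (-22 - 1/458)*1088 = -10077/458*1088 = -5481888/229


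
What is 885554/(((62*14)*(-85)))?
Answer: -442777/36890 ≈ -12.003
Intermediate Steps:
885554/(((62*14)*(-85))) = 885554/((868*(-85))) = 885554/(-73780) = 885554*(-1/73780) = -442777/36890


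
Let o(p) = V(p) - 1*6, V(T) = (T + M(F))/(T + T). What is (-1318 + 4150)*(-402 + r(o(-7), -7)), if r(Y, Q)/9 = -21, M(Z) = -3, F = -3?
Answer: -1673712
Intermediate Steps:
V(T) = (-3 + T)/(2*T) (V(T) = (T - 3)/(T + T) = (-3 + T)/((2*T)) = (-3 + T)*(1/(2*T)) = (-3 + T)/(2*T))
o(p) = -6 + (-3 + p)/(2*p) (o(p) = (-3 + p)/(2*p) - 1*6 = (-3 + p)/(2*p) - 6 = -6 + (-3 + p)/(2*p))
r(Y, Q) = -189 (r(Y, Q) = 9*(-21) = -189)
(-1318 + 4150)*(-402 + r(o(-7), -7)) = (-1318 + 4150)*(-402 - 189) = 2832*(-591) = -1673712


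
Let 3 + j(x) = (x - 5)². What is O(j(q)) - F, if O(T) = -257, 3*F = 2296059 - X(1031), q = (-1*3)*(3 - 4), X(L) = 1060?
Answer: -2295770/3 ≈ -7.6526e+5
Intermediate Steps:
q = 3 (q = -3*(-1) = 3)
j(x) = -3 + (-5 + x)² (j(x) = -3 + (x - 5)² = -3 + (-5 + x)²)
F = 2294999/3 (F = (2296059 - 1*1060)/3 = (2296059 - 1060)/3 = (⅓)*2294999 = 2294999/3 ≈ 7.6500e+5)
O(j(q)) - F = -257 - 1*2294999/3 = -257 - 2294999/3 = -2295770/3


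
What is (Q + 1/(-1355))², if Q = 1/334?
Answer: 1042441/204819604900 ≈ 5.0896e-6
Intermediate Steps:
Q = 1/334 ≈ 0.0029940
(Q + 1/(-1355))² = (1/334 + 1/(-1355))² = (1/334 - 1/1355)² = (1021/452570)² = 1042441/204819604900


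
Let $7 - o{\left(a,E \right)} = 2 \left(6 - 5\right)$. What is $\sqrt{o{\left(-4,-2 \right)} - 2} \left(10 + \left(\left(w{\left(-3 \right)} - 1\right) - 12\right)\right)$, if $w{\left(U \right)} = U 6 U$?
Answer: $51 \sqrt{3} \approx 88.335$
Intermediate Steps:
$w{\left(U \right)} = 6 U^{2}$
$o{\left(a,E \right)} = 5$ ($o{\left(a,E \right)} = 7 - 2 \left(6 - 5\right) = 7 - 2 \cdot 1 = 7 - 2 = 5$)
$\sqrt{o{\left(-4,-2 \right)} - 2} \left(10 + \left(\left(w{\left(-3 \right)} - 1\right) - 12\right)\right) = \sqrt{5 - 2} \left(10 - \left(13 - 54\right)\right) = \sqrt{3} \left(10 + \left(\left(6 \cdot 9 - 1\right) - 12\right)\right) = \sqrt{3} \left(10 + \left(\left(54 - 1\right) - 12\right)\right) = \sqrt{3} \left(10 + \left(53 - 12\right)\right) = \sqrt{3} \left(10 + 41\right) = \sqrt{3} \cdot 51 = 51 \sqrt{3}$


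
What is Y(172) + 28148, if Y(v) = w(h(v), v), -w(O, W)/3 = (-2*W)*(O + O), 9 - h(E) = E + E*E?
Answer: -61369660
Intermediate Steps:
h(E) = 9 - E - E² (h(E) = 9 - (E + E*E) = 9 - (E + E²) = 9 + (-E - E²) = 9 - E - E²)
w(O, W) = 12*O*W (w(O, W) = -3*(-2*W)*(O + O) = -3*(-2*W)*2*O = -(-12)*O*W = 12*O*W)
Y(v) = 12*v*(9 - v - v²) (Y(v) = 12*(9 - v - v²)*v = 12*v*(9 - v - v²))
Y(172) + 28148 = 12*172*(9 - 1*172 - 1*172²) + 28148 = 12*172*(9 - 172 - 1*29584) + 28148 = 12*172*(9 - 172 - 29584) + 28148 = 12*172*(-29747) + 28148 = -61397808 + 28148 = -61369660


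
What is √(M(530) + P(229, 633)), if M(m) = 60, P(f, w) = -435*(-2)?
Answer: √930 ≈ 30.496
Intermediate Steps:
P(f, w) = 870
√(M(530) + P(229, 633)) = √(60 + 870) = √930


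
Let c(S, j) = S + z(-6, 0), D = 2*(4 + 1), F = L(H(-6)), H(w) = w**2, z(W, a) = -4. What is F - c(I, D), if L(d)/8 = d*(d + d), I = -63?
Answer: 20803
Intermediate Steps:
L(d) = 16*d**2 (L(d) = 8*(d*(d + d)) = 8*(d*(2*d)) = 8*(2*d**2) = 16*d**2)
F = 20736 (F = 16*((-6)**2)**2 = 16*36**2 = 16*1296 = 20736)
D = 10 (D = 2*5 = 10)
c(S, j) = -4 + S (c(S, j) = S - 4 = -4 + S)
F - c(I, D) = 20736 - (-4 - 63) = 20736 - 1*(-67) = 20736 + 67 = 20803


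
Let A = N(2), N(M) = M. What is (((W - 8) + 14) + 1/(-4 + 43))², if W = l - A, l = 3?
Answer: 75076/1521 ≈ 49.360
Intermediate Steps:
A = 2
W = 1 (W = 3 - 1*2 = 3 - 2 = 1)
(((W - 8) + 14) + 1/(-4 + 43))² = (((1 - 8) + 14) + 1/(-4 + 43))² = ((-7 + 14) + 1/39)² = (7 + 1/39)² = (274/39)² = 75076/1521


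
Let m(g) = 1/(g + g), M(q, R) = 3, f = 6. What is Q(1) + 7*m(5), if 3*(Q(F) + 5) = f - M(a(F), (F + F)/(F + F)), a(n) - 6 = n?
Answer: -33/10 ≈ -3.3000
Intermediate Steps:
a(n) = 6 + n
Q(F) = -4 (Q(F) = -5 + (6 - 1*3)/3 = -5 + (6 - 3)/3 = -5 + (⅓)*3 = -5 + 1 = -4)
m(g) = 1/(2*g)
Q(1) + 7*m(5) = -4 + 7*((½)/5) = -4 + 7*((½)*(⅕)) = -4 + 7*(⅒) = -4 + 7/10 = -33/10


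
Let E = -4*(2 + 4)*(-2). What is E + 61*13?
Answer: 841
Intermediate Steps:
E = 48 (E = -4*6*(-2) = -24*(-2) = 48)
E + 61*13 = 48 + 61*13 = 48 + 793 = 841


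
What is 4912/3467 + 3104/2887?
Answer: 24942512/10009229 ≈ 2.4920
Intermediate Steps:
4912/3467 + 3104/2887 = 24942512/10009229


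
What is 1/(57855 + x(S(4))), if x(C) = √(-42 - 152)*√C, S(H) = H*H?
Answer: 57855/3347204129 - 4*I*√194/3347204129 ≈ 1.7285e-5 - 1.6645e-8*I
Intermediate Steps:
S(H) = H²
x(C) = I*√194*√C (x(C) = √(-194)*√C = (I*√194)*√C = I*√194*√C)
1/(57855 + x(S(4))) = 1/(57855 + I*√194*√(4²)) = 1/(57855 + I*√194*√16) = 1/(57855 + I*√194*4) = 1/(57855 + 4*I*√194)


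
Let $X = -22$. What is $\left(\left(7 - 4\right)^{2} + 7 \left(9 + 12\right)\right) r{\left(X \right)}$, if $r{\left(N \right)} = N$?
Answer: $-3432$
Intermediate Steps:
$\left(\left(7 - 4\right)^{2} + 7 \left(9 + 12\right)\right) r{\left(X \right)} = \left(\left(7 - 4\right)^{2} + 7 \left(9 + 12\right)\right) \left(-22\right) = \left(3^{2} + 7 \cdot 21\right) \left(-22\right) = \left(9 + 147\right) \left(-22\right) = 156 \left(-22\right) = -3432$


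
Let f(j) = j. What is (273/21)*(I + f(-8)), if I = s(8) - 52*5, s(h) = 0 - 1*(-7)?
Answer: -3393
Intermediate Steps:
s(h) = 7 (s(h) = 0 + 7 = 7)
I = -253 (I = 7 - 52*5 = 7 - 1*260 = 7 - 260 = -253)
(273/21)*(I + f(-8)) = (273/21)*(-253 - 8) = (273*(1/21))*(-261) = 13*(-261) = -3393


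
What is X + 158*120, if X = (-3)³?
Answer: 18933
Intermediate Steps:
X = -27
X + 158*120 = -27 + 158*120 = -27 + 18960 = 18933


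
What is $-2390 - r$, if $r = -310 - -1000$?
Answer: $-3080$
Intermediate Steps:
$r = 690$ ($r = -310 + 1000 = 690$)
$-2390 - r = -2390 - 690 = -3080$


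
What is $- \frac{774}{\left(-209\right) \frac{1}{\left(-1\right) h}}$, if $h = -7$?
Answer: $\frac{5418}{209} \approx 25.923$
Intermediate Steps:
$- \frac{774}{\left(-209\right) \frac{1}{\left(-1\right) h}} = - \frac{774}{\left(-209\right) \frac{1}{\left(-1\right) \left(-7\right)}} = - \frac{774}{\left(-209\right) \frac{1}{7}} = - \frac{774}{- \frac{209}{7}} = \left(-774\right) \left(- \frac{7}{209}\right) = \frac{5418}{209}$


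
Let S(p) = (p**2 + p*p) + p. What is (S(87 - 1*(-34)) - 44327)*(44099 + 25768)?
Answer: -1042695108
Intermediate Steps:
S(p) = p + 2*p**2 (S(p) = (p**2 + p**2) + p = 2*p**2 + p = p + 2*p**2)
(S(87 - 1*(-34)) - 44327)*(44099 + 25768) = ((87 - 1*(-34))*(1 + 2*(87 - 1*(-34))) - 44327)*(44099 + 25768) = ((87 + 34)*(1 + 2*(87 + 34)) - 44327)*69867 = (121*(1 + 2*121) - 44327)*69867 = (121*(1 + 242) - 44327)*69867 = (121*243 - 44327)*69867 = (29403 - 44327)*69867 = -14924*69867 = -1042695108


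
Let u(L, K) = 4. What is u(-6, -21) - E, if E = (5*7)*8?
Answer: -276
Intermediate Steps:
E = 280 (E = 35*8 = 280)
u(-6, -21) - E = 4 - 1*280 = 4 - 280 = -276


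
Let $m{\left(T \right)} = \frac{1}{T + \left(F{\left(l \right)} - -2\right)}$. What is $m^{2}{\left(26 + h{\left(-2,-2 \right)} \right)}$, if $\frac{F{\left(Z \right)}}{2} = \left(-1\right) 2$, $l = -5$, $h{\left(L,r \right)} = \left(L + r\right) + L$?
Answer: $\frac{1}{324} \approx 0.0030864$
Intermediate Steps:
$h{\left(L,r \right)} = r + 2 L$
$F{\left(Z \right)} = -4$ ($F{\left(Z \right)} = 2 \left(\left(-1\right) 2\right) = 2 \left(-2\right) = -4$)
$m{\left(T \right)} = \frac{1}{-2 + T}$ ($m{\left(T \right)} = \frac{1}{T - 2} = \frac{1}{-2 + T}$)
$m^{2}{\left(26 + h{\left(-2,-2 \right)} \right)} = \left(\frac{1}{-2 + \left(26 + \left(-2 + 2 \left(-2\right)\right)\right)}\right)^{2} = \left(\frac{1}{-2 + \left(26 - 6\right)}\right)^{2} = \left(\frac{1}{-2 + 20}\right)^{2} = \left(\frac{1}{18}\right)^{2} = \frac{1}{324}$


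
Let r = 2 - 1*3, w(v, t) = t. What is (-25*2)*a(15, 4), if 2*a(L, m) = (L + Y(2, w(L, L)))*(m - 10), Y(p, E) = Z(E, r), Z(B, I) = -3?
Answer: 1800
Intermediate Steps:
r = -1 (r = 2 - 3 = -1)
Y(p, E) = -3
a(L, m) = (-10 + m)*(-3 + L)/2 (a(L, m) = ((L - 3)*(m - 10))/2 = ((-3 + L)*(-10 + m))/2 = ((-10 + m)*(-3 + L))/2 = (-10 + m)*(-3 + L)/2)
(-25*2)*a(15, 4) = (-25*2)*(15 - 5*15 - 3/2*4 + (½)*15*4) = -50*(15 - 75 - 6 + 30) = -50*(-36) = 1800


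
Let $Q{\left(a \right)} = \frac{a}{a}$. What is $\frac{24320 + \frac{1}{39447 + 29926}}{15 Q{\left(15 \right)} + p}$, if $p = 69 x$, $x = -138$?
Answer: $- \frac{562383787}{219843037} \approx -2.5581$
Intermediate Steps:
$Q{\left(a \right)} = 1$
$p = -9522$ ($p = 69 \left(-138\right) = -9522$)
$\frac{24320 + \frac{1}{39447 + 29926}}{15 Q{\left(15 \right)} + p} = \frac{24320 + \frac{1}{39447 + 29926}}{15 \cdot 1 - 9522} = \frac{24320 + \frac{1}{69373}}{15 - 9522} = \frac{24320 + \frac{1}{69373}}{-9507} = \frac{1687151361}{69373} \left(- \frac{1}{9507}\right) = - \frac{562383787}{219843037}$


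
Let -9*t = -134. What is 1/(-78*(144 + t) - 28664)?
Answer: -3/123172 ≈ -2.4356e-5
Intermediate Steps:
t = 134/9 (t = -⅑*(-134) = 134/9 ≈ 14.889)
1/(-78*(144 + t) - 28664) = 1/(-78*(144 + 134/9) - 28664) = 1/(-78*1430/9 - 28664) = 1/(-37180/3 - 28664) = 1/(-123172/3) = -3/123172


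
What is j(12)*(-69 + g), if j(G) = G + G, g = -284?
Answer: -8472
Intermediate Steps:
j(G) = 2*G
j(12)*(-69 + g) = (2*12)*(-69 - 284) = 24*(-353) = -8472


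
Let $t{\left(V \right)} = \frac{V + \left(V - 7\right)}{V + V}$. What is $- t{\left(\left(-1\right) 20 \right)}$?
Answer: $- \frac{47}{40} \approx -1.175$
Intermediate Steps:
$t{\left(V \right)} = \frac{-7 + 2 V}{2 V}$ ($t{\left(V \right)} = \frac{V + \left(-7 + V\right)}{2 V} = \left(-7 + 2 V\right) \frac{1}{2 V} = \frac{-7 + 2 V}{2 V}$)
$- t{\left(\left(-1\right) 20 \right)} = - \frac{- \frac{7}{2} - 20}{\left(-1\right) 20} = - \frac{- \frac{7}{2} - 20}{-20} = - \frac{\left(-1\right) \left(-47\right)}{20 \cdot 2} = \left(-1\right) \frac{47}{40} = - \frac{47}{40}$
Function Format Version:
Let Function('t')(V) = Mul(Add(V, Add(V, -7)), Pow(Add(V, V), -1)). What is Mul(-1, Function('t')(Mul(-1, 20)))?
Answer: Rational(-47, 40) ≈ -1.1750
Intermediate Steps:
Function('t')(V) = Mul(Rational(1, 2), Pow(V, -1), Add(-7, Mul(2, V))) (Function('t')(V) = Mul(Add(V, Add(-7, V)), Pow(Mul(2, V), -1)) = Mul(Add(-7, Mul(2, V)), Mul(Rational(1, 2), Pow(V, -1))) = Mul(Rational(1, 2), Pow(V, -1), Add(-7, Mul(2, V))))
Mul(-1, Function('t')(Mul(-1, 20))) = Mul(-1, Mul(Pow(Mul(-1, 20), -1), Add(Rational(-7, 2), Mul(-1, 20)))) = Mul(-1, Mul(Pow(-20, -1), Add(Rational(-7, 2), -20))) = Mul(-1, Mul(Rational(-1, 20), Rational(-47, 2))) = Mul(-1, Rational(47, 40)) = Rational(-47, 40)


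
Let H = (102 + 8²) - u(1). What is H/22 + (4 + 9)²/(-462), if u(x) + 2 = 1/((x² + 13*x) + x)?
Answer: 2798/385 ≈ 7.2675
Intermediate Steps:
u(x) = -2 + 1/(x² + 14*x) (u(x) = -2 + 1/((x² + 13*x) + x) = -2 + 1/(x² + 14*x))
H = 2519/15 (H = (102 + 8²) - (1 - 28*1 - 2*1²)/(1*(14 + 1)) = (102 + 64) - (1 - 28 - 2*1)/15 = 166 - (1 - 28 - 2)/15 = 166 - (-29)/15 = 166 - 1*(-29/15) = 166 + 29/15 = 2519/15 ≈ 167.93)
H/22 + (4 + 9)²/(-462) = (2519/15)/22 + (4 + 9)²/(-462) = (2519/15)*(1/22) + 13²*(-1/462) = 229/30 + 169*(-1/462) = 229/30 - 169/462 = 2798/385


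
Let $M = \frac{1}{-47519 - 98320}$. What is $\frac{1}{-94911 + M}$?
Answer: $- \frac{145839}{13841725330} \approx -1.0536 \cdot 10^{-5}$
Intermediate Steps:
$M = - \frac{1}{145839}$ ($M = \frac{1}{-145839} = - \frac{1}{145839} \approx -6.8569 \cdot 10^{-6}$)
$\frac{1}{-94911 + M} = \frac{1}{-94911 - \frac{1}{145839}} = \frac{1}{- \frac{13841725330}{145839}} = - \frac{145839}{13841725330}$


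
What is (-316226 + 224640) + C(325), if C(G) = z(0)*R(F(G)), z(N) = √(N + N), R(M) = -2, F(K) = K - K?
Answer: -91586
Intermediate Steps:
F(K) = 0
z(N) = √2*√N (z(N) = √(2*N) = √2*√N)
C(G) = 0 (C(G) = (√2*√0)*(-2) = (√2*0)*(-2) = 0*(-2) = 0)
(-316226 + 224640) + C(325) = (-316226 + 224640) + 0 = -91586 + 0 = -91586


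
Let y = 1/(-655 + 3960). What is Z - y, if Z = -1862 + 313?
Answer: -5119446/3305 ≈ -1549.0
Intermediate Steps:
Z = -1549
y = 1/3305 ≈ 0.00030257
Z - y = -1549 - 1*1/3305 = -1549 - 1/3305 = -5119446/3305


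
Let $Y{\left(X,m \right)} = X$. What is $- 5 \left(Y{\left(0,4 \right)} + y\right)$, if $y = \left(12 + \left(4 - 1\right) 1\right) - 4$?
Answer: $-55$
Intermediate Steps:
$y = 11$ ($y = \left(12 + 3 \cdot 1\right) - 4 = \left(12 + 3\right) - 4 = 15 - 4 = 11$)
$- 5 \left(Y{\left(0,4 \right)} + y\right) = - 5 \left(0 + 11\right) = \left(-5\right) 11 = -55$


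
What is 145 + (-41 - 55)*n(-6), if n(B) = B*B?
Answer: -3311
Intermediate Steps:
n(B) = B**2
145 + (-41 - 55)*n(-6) = 145 + (-41 - 55)*(-6)**2 = 145 - 96*36 = 145 - 3456 = -3311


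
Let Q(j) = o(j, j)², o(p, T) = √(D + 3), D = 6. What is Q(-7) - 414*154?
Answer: -63747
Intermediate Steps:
o(p, T) = 3 (o(p, T) = √(6 + 3) = √9 = 3)
Q(j) = 9 (Q(j) = 3² = 9)
Q(-7) - 414*154 = 9 - 414*154 = 9 - 63756 = -63747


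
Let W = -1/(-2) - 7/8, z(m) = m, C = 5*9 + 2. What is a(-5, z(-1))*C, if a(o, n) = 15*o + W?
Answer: -28341/8 ≈ -3542.6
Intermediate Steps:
C = 47 (C = 45 + 2 = 47)
W = -3/8 (W = -1*(-½) - 7*⅛ = ½ - 7/8 = -3/8 ≈ -0.37500)
a(o, n) = -3/8 + 15*o (a(o, n) = 15*o - 3/8 = -3/8 + 15*o)
a(-5, z(-1))*C = (-3/8 + 15*(-5))*47 = (-3/8 - 75)*47 = -603/8*47 = -28341/8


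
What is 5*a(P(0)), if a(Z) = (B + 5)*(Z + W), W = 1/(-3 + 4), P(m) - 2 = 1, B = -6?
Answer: -20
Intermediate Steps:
P(m) = 3 (P(m) = 2 + 1 = 3)
W = 1 (W = 1/1 = 1)
a(Z) = -1 - Z (a(Z) = (-6 + 5)*(Z + 1) = -(1 + Z) = -1 - Z)
5*a(P(0)) = 5*(-1 - 1*3) = 5*(-1 - 3) = 5*(-4) = -20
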